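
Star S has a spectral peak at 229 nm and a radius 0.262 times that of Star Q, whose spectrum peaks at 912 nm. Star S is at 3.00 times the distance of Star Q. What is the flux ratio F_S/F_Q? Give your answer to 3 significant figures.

1.92

Wien's law: T_S/T_Q = λ_Q/λ_S = 912/229 = 3.983.
L_S/L_Q = (R_S/R_Q)²(T_S/T_Q)⁴ = (0.262)²(3.983)⁴ = 17.27.
F_S/F_Q = (L_S/L_Q)/(d_S/d_Q)² = 17.27/(3.00)² = 1.919.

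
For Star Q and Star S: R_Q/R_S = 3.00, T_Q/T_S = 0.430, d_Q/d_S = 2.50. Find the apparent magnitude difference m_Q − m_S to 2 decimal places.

L_Q/L_S = (3.00)²(0.430)⁴ = 0.3077.
F_Q/F_S = (L_Q/L_S)/(d_Q/d_S)² = 0.3077/6.250 = 0.04923.
m_Q − m_S = −2.5 log₁₀(0.04923) = 3.27.

3.27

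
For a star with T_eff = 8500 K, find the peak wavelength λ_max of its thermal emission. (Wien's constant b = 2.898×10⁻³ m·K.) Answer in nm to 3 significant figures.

341 nm

λ_max = b/T = 2.898×10⁻³ / 8500 = 3.41×10^-7 m = 340.9 nm.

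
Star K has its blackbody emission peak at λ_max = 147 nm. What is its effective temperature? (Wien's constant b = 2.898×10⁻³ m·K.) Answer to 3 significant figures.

T = b/λ_max = 2.898×10⁻³ / (147×10⁻⁹) = 1.971×10^4 K.

1.97×10^4 K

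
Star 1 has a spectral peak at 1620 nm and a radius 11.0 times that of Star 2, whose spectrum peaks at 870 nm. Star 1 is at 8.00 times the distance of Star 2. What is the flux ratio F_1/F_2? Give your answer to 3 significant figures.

Wien's law: T_1/T_2 = λ_2/λ_1 = 870/1620 = 0.5370.
L_1/L_2 = (R_1/R_2)²(T_1/T_2)⁴ = (11.0)²(0.5370)⁴ = 10.06.
F_1/F_2 = (L_1/L_2)/(d_1/d_2)² = 10.06/(8.00)² = 0.1573.

0.157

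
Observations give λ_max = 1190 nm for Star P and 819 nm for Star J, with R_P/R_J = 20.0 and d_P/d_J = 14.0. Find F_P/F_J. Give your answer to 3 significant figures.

Wien's law: T_P/T_J = λ_J/λ_P = 819/1190 = 0.6882.
L_P/L_J = (R_P/R_J)²(T_P/T_J)⁴ = (20.0)²(0.6882)⁴ = 89.74.
F_P/F_J = (L_P/L_J)/(d_P/d_J)² = 89.74/(14.0)² = 0.4579.

0.458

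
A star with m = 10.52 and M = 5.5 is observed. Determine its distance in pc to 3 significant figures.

101 pc

m − M = 5 log₁₀(d/10 pc)
10.52 − (5.5) = 5.02 = 5 log₁₀(d/10)
d = 10 × 10^(5.02/5) = 10 × 10^1.004 = 100.9 pc.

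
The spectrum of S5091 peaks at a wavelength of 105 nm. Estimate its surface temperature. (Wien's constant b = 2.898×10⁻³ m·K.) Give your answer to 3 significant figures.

T = b/λ_max = 2.898×10⁻³ / (105×10⁻⁹) = 2.760×10^4 K.

2.76×10^4 K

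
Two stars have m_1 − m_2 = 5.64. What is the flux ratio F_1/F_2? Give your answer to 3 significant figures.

F_1/F_2 = 10^(−(m_1 − m_2)/2.5) = 10^(-5.64/2.5) = 10^-2.256 = 0.005546.

0.00555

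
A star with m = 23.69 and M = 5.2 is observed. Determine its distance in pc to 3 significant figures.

m − M = 5 log₁₀(d/10 pc)
23.69 − (5.2) = 18.49 = 5 log₁₀(d/10)
d = 10 × 10^(18.49/5) = 10 × 10^3.698 = 4.989×10^4 pc.

4.99×10^4 pc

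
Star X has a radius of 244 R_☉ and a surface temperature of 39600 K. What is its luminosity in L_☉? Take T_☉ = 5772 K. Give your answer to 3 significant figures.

1.32×10^8 L_☉

L/L_☉ = (R/R_☉)² (T/T_☉)⁴ = (244)² × (39600/5772)⁴
       = 5.954×10^4 × (6.861)⁴ = 5.954×10^4 × 2216 = 1.319×10^8.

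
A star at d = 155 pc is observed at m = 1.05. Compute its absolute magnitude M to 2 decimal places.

-4.90

M = m − 5 log₁₀(d/10 pc) = 1.05 − 5 log₁₀(155/10)
  = 1.05 − 5 × 1.190 = 1.05 − 5.95 = -4.90.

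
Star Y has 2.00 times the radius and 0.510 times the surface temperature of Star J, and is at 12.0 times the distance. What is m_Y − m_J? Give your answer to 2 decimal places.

L_Y/L_J = (2.00)²(0.510)⁴ = 0.2706.
F_Y/F_J = (L_Y/L_J)/(d_Y/d_J)² = 0.2706/144.0 = 0.001879.
m_Y − m_J = −2.5 log₁₀(0.001879) = 6.82.

6.82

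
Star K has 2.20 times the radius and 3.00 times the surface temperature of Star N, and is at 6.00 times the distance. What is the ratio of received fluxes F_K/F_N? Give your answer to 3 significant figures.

10.9

L_K/L_N = (R_K/R_N)²(T_K/T_N)⁴ = (2.20)² × (3.00)⁴ = 392.0.
F_K/F_N = (L_K/L_N)/(d_K/d_N)² = 392.0 / (6.00)² = 10.89.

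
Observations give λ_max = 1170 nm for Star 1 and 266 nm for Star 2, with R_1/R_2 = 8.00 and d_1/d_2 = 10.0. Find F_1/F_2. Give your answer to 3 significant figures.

Wien's law: T_1/T_2 = λ_2/λ_1 = 266/1170 = 0.2274.
L_1/L_2 = (R_1/R_2)²(T_1/T_2)⁴ = (8.00)²(0.2274)⁴ = 0.1710.
F_1/F_2 = (L_1/L_2)/(d_1/d_2)² = 0.1710/(10.0)² = 0.001710.

0.00171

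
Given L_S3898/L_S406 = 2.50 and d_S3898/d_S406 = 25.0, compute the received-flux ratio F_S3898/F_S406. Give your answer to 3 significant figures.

F = L/(4πd²), so F_S3898/F_S406 = (L_S3898/L_S406) / (d_S3898/d_S406)²
= 2.50 / (25.0)² = 2.50 / 625.0 = 0.004000.

0.00400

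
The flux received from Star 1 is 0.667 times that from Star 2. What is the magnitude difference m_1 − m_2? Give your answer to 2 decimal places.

m_1 − m_2 = −2.5 log₁₀(F_1/F_2) = −2.5 log₁₀(0.667) = −2.5 × (-0.176) = 0.440.

0.44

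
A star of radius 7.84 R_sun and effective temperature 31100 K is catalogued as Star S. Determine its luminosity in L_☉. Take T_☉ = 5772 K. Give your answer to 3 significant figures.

5.18×10^4 L_☉

L/L_☉ = (R/R_☉)² (T/T_☉)⁴ = (7.84)² × (31100/5772)⁴
       = 61.47 × (5.388)⁴ = 61.47 × 842.8 = 5.180×10^4.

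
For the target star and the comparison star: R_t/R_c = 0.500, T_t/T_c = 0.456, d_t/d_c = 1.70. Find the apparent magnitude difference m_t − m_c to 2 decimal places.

L_t/L_c = (0.500)²(0.456)⁴ = 0.01081.
F_t/F_c = (L_t/L_c)/(d_t/d_c)² = 0.01081/2.890 = 0.003740.
m_t − m_c = −2.5 log₁₀(0.003740) = 6.07.

6.07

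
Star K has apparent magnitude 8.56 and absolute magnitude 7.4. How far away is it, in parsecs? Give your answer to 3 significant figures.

17.1 pc

m − M = 5 log₁₀(d/10 pc)
8.56 − (7.4) = 1.16 = 5 log₁₀(d/10)
d = 10 × 10^(1.16/5) = 10 × 10^0.232 = 17.06 pc.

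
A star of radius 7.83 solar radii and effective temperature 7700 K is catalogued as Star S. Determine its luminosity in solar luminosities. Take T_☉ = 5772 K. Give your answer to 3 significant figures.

L/L_☉ = (R/R_☉)² (T/T_☉)⁴ = (7.83)² × (7700/5772)⁴
       = 61.31 × (1.334)⁴ = 61.31 × 3.167 = 194.2.

194 solar luminosities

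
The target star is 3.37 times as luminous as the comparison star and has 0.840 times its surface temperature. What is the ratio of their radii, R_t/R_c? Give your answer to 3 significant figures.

2.60

L ∝ R²T⁴ gives R ∝ √L / T², so
R_t/R_c = √(3.37) / (0.840)² = 1.836 / 0.7056 = 2.602.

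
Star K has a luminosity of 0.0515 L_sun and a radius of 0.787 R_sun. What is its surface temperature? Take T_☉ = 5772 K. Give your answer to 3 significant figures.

T/T_☉ = (L/L_☉)^(1/4) / (R/R_☉)^(1/2)
T = 5772 × (0.0515)^(1/4) / √(0.787) = 5772 × 0.4764 / 0.8871 = 3099 K.

3.10×10^3 K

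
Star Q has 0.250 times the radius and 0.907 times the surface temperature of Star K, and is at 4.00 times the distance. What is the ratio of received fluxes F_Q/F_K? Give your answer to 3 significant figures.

0.00264

L_Q/L_K = (R_Q/R_K)²(T_Q/T_K)⁴ = (0.250)² × (0.907)⁴ = 0.04230.
F_Q/F_K = (L_Q/L_K)/(d_Q/d_K)² = 0.04230 / (4.00)² = 0.002644.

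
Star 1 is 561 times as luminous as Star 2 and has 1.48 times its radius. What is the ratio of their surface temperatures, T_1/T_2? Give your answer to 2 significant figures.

L ∝ R²T⁴ gives T ∝ (L/R²)^(1/4), so
T_1/T_2 = (561 / 1.48²)^(1/4) = (256.1)^(1/4) = 4.000.

4.0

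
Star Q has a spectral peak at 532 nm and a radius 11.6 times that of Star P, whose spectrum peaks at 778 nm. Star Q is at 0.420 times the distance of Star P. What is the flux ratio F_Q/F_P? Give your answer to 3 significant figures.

3.49×10^3

Wien's law: T_Q/T_P = λ_P/λ_Q = 778/532 = 1.462.
L_Q/L_P = (R_Q/R_P)²(T_Q/T_P)⁴ = (11.6)²(1.462)⁴ = 615.4.
F_Q/F_P = (L_Q/L_P)/(d_Q/d_P)² = 615.4/(0.420)² = 3489.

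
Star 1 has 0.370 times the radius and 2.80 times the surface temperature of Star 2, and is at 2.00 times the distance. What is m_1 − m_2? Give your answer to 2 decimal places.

-0.81

L_1/L_2 = (0.370)²(2.80)⁴ = 8.415.
F_1/F_2 = (L_1/L_2)/(d_1/d_2)² = 8.415/4.000 = 2.104.
m_1 − m_2 = −2.5 log₁₀(2.104) = -0.81.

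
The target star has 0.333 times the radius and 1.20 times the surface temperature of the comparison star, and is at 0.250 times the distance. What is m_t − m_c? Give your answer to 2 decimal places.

-1.41

L_t/L_c = (0.333)²(1.20)⁴ = 0.2299.
F_t/F_c = (L_t/L_c)/(d_t/d_c)² = 0.2299/0.06250 = 3.679.
m_t − m_c = −2.5 log₁₀(3.679) = -1.41.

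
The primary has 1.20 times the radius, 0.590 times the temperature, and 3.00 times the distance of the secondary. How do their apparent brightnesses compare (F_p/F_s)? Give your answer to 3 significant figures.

L_p/L_s = (R_p/R_s)²(T_p/T_s)⁴ = (1.20)² × (0.590)⁴ = 0.1745.
F_p/F_s = (L_p/L_s)/(d_p/d_s)² = 0.1745 / (3.00)² = 0.01939.

0.0194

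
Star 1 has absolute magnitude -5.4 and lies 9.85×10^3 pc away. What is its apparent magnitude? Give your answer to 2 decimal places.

m = M + 5 log₁₀(d/10 pc) = -5.4 + 5 log₁₀(9.85×10^3/10)
  = -5.4 + 5 × 2.993 = -5.4 + 14.97 = 9.57.

9.57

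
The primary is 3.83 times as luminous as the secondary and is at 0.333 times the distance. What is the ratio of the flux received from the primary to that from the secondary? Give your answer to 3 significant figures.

34.5

F = L/(4πd²), so F_p/F_s = (L_p/L_s) / (d_p/d_s)²
= 3.83 / (0.333)² = 3.83 / 0.1109 = 34.54.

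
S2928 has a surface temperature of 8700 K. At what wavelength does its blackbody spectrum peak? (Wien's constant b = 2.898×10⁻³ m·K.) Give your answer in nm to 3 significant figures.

λ_max = b/T = 2.898×10⁻³ / 8700 = 3.33×10^-7 m = 333.1 nm.

333 nm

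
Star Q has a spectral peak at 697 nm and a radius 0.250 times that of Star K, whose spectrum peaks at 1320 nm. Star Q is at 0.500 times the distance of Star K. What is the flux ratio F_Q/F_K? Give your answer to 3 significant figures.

Wien's law: T_Q/T_K = λ_K/λ_Q = 1320/697 = 1.894.
L_Q/L_K = (R_Q/R_K)²(T_Q/T_K)⁴ = (0.250)²(1.894)⁴ = 0.8040.
F_Q/F_K = (L_Q/L_K)/(d_Q/d_K)² = 0.8040/(0.500)² = 3.216.

3.22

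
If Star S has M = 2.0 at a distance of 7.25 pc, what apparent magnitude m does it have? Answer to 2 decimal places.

m = M + 5 log₁₀(d/10 pc) = 2.0 + 5 log₁₀(7.25/10)
  = 2.0 + 5 × -0.140 = 2.0 + -0.70 = 1.30.

1.30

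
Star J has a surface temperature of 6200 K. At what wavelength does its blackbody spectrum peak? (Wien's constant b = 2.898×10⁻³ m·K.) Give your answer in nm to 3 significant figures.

λ_max = b/T = 2.898×10⁻³ / 6200 = 4.67×10^-7 m = 467.4 nm.

467 nm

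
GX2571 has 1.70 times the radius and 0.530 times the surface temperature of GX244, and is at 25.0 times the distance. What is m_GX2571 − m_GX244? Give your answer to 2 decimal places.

8.59

L_GX2571/L_GX244 = (1.70)²(0.530)⁴ = 0.2280.
F_GX2571/F_GX244 = (L_GX2571/L_GX244)/(d_GX2571/d_GX244)² = 0.2280/625.0 = 3.649×10^-4.
m_GX2571 − m_GX244 = −2.5 log₁₀(3.649×10^-4) = 8.59.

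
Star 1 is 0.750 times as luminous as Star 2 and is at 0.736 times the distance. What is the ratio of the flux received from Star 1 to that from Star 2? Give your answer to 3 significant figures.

1.38

F = L/(4πd²), so F_1/F_2 = (L_1/L_2) / (d_1/d_2)²
= 0.750 / (0.736)² = 0.750 / 0.5417 = 1.385.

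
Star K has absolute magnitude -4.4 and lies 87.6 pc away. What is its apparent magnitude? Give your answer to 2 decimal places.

m = M + 5 log₁₀(d/10 pc) = -4.4 + 5 log₁₀(87.6/10)
  = -4.4 + 5 × 0.943 = -4.4 + 4.71 = 0.31.

0.31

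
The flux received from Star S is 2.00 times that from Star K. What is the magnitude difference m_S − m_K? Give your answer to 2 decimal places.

-0.75

m_S − m_K = −2.5 log₁₀(F_S/F_K) = −2.5 log₁₀(2.00) = −2.5 × (0.301) = -0.753.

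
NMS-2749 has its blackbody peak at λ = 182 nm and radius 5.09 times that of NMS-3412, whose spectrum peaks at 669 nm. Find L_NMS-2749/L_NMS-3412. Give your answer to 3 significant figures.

4.73×10^3

Wien's law gives T ∝ 1/λ_max, so T_NMS-2749/T_NMS-3412 = λ_NMS-3412/λ_NMS-2749 = 669/182 = 3.676.
Then L ∝ R²T⁴ gives L_NMS-2749/L_NMS-3412 = (5.09)² × (3.676)⁴ = 25.91 × 182.6 = 4730.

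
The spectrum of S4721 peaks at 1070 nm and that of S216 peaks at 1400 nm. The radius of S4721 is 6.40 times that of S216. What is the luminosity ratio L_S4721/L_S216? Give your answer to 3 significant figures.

Wien's law gives T ∝ 1/λ_max, so T_S4721/T_S216 = λ_S216/λ_S4721 = 1400/1070 = 1.308.
Then L ∝ R²T⁴ gives L_S4721/L_S216 = (6.40)² × (1.308)⁴ = 40.96 × 2.931 = 120.0.

120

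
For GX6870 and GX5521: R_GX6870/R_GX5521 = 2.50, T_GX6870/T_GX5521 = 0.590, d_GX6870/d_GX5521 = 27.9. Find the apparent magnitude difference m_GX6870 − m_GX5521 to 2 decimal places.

7.53

L_GX6870/L_GX5521 = (2.50)²(0.590)⁴ = 0.7573.
F_GX6870/F_GX5521 = (L_GX6870/L_GX5521)/(d_GX6870/d_GX5521)² = 0.7573/778.4 = 9.729×10^-4.
m_GX6870 − m_GX5521 = −2.5 log₁₀(9.729×10^-4) = 7.53.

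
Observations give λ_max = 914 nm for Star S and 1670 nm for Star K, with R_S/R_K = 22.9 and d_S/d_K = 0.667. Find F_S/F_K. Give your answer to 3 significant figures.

Wien's law: T_S/T_K = λ_K/λ_S = 1670/914 = 1.827.
L_S/L_K = (R_S/R_K)²(T_S/T_K)⁴ = (22.9)²(1.827)⁴ = 5845.
F_S/F_K = (L_S/L_K)/(d_S/d_K)² = 5845/(0.667)² = 1.314×10^4.

1.31×10^4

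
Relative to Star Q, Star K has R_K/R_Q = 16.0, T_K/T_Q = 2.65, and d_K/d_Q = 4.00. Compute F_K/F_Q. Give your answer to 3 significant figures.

L_K/L_Q = (R_K/R_Q)²(T_K/T_Q)⁴ = (16.0)² × (2.65)⁴ = 1.262×10^4.
F_K/F_Q = (L_K/L_Q)/(d_K/d_Q)² = 1.262×10^4 / (4.00)² = 789.0.

789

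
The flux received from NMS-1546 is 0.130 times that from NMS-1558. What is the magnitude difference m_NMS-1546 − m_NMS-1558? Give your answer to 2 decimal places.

2.22

m_NMS-1546 − m_NMS-1558 = −2.5 log₁₀(F_NMS-1546/F_NMS-1558) = −2.5 log₁₀(0.130) = −2.5 × (-0.886) = 2.215.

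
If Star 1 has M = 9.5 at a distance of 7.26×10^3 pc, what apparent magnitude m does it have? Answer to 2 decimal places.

m = M + 5 log₁₀(d/10 pc) = 9.5 + 5 log₁₀(7.26×10^3/10)
  = 9.5 + 5 × 2.861 = 9.5 + 14.30 = 23.80.

23.80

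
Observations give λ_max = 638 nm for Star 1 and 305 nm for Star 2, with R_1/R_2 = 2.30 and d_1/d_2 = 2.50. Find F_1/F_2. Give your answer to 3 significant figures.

Wien's law: T_1/T_2 = λ_2/λ_1 = 305/638 = 0.4781.
L_1/L_2 = (R_1/R_2)²(T_1/T_2)⁴ = (2.30)²(0.4781)⁴ = 0.2763.
F_1/F_2 = (L_1/L_2)/(d_1/d_2)² = 0.2763/(2.50)² = 0.04421.

0.0442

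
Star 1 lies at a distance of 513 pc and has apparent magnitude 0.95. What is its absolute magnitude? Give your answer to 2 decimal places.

-7.60

M = m − 5 log₁₀(d/10 pc) = 0.95 − 5 log₁₀(513/10)
  = 0.95 − 5 × 1.710 = 0.95 − 8.55 = -7.60.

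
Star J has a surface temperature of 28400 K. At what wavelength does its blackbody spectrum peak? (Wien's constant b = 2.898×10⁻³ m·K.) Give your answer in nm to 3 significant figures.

λ_max = b/T = 2.898×10⁻³ / 28400 = 1.02×10^-7 m = 102.0 nm.

102 nm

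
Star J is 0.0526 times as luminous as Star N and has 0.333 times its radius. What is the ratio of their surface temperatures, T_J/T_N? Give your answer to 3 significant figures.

0.830

L ∝ R²T⁴ gives T ∝ (L/R²)^(1/4), so
T_J/T_N = (0.0526 / 0.333²)^(1/4) = (0.4743)^(1/4) = 0.8299.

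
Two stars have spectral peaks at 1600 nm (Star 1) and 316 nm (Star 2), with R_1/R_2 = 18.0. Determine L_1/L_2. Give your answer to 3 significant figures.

Wien's law gives T ∝ 1/λ_max, so T_1/T_2 = λ_2/λ_1 = 316/1600 = 0.1975.
Then L ∝ R²T⁴ gives L_1/L_2 = (18.0)² × (0.1975)⁴ = 324.0 × 0.001521 = 0.4930.

0.493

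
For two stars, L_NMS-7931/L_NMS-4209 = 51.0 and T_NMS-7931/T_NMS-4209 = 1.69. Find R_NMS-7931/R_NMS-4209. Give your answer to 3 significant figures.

2.50

L ∝ R²T⁴ gives R ∝ √L / T², so
R_NMS-7931/R_NMS-4209 = √(51.0) / (1.69)² = 7.141 / 2.856 = 2.500.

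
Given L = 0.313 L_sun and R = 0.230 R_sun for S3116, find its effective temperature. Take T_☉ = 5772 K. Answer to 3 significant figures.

T/T_☉ = (L/L_☉)^(1/4) / (R/R_☉)^(1/2)
T = 5772 × (0.313)^(1/4) / √(0.230) = 5772 × 0.7480 / 0.4796 = 9002 K.

9.00×10^3 K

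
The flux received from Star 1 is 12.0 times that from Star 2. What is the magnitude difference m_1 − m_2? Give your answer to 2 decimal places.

m_1 − m_2 = −2.5 log₁₀(F_1/F_2) = −2.5 log₁₀(12.0) = −2.5 × (1.079) = -2.698.

-2.70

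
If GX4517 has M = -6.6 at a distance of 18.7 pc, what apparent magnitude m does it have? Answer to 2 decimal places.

-5.24

m = M + 5 log₁₀(d/10 pc) = -6.6 + 5 log₁₀(18.7/10)
  = -6.6 + 5 × 0.272 = -6.6 + 1.36 = -5.24.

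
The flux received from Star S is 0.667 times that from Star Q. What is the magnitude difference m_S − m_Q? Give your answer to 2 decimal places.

0.44

m_S − m_Q = −2.5 log₁₀(F_S/F_Q) = −2.5 log₁₀(0.667) = −2.5 × (-0.176) = 0.440.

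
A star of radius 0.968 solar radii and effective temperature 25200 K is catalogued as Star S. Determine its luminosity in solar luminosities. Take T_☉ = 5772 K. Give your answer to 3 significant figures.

L/L_☉ = (R/R_☉)² (T/T_☉)⁴ = (0.968)² × (25200/5772)⁴
       = 0.9370 × (4.366)⁴ = 0.9370 × 363.3 = 340.4.

340 solar luminosities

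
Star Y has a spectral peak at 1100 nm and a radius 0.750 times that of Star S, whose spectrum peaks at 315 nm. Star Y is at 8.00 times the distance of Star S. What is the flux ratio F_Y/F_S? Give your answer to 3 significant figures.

5.91×10^-5

Wien's law: T_Y/T_S = λ_S/λ_Y = 315/1100 = 0.2864.
L_Y/L_S = (R_Y/R_S)²(T_Y/T_S)⁴ = (0.750)²(0.2864)⁴ = 0.003783.
F_Y/F_S = (L_Y/L_S)/(d_Y/d_S)² = 0.003783/(8.00)² = 5.910×10^-5.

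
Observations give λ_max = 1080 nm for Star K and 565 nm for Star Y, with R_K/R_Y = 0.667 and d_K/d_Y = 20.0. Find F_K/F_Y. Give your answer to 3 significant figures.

Wien's law: T_K/T_Y = λ_Y/λ_K = 565/1080 = 0.5231.
L_K/L_Y = (R_K/R_Y)²(T_K/T_Y)⁴ = (0.667)²(0.5231)⁴ = 0.03332.
F_K/F_Y = (L_K/L_Y)/(d_K/d_Y)² = 0.03332/(20.0)² = 8.331×10^-5.

8.33×10^-5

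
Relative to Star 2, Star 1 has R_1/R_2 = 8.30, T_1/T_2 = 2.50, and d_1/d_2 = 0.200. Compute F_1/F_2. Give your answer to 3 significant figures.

L_1/L_2 = (R_1/R_2)²(T_1/T_2)⁴ = (8.30)² × (2.50)⁴ = 2691.
F_1/F_2 = (L_1/L_2)/(d_1/d_2)² = 2691 / (0.200)² = 6.728×10^4.

6.73×10^4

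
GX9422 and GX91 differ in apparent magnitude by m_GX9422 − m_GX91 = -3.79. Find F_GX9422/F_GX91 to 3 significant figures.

F_GX9422/F_GX91 = 10^(−(m_GX9422 − m_GX91)/2.5) = 10^(3.79/2.5) = 10^1.516 = 32.81.

32.8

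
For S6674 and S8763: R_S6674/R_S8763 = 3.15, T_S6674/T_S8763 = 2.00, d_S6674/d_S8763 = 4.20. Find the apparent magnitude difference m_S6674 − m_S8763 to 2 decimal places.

-2.39

L_S6674/L_S8763 = (3.15)²(2.00)⁴ = 158.8.
F_S6674/F_S8763 = (L_S6674/L_S8763)/(d_S6674/d_S8763)² = 158.8/17.64 = 9.000.
m_S6674 − m_S8763 = −2.5 log₁₀(9.000) = -2.39.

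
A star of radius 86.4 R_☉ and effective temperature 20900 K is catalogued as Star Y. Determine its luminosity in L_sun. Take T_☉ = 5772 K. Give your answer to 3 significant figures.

1.28×10^6 L_sun

L/L_☉ = (R/R_☉)² (T/T_☉)⁴ = (86.4)² × (20900/5772)⁴
       = 7465 × (3.621)⁴ = 7465 × 171.9 = 1.283×10^6.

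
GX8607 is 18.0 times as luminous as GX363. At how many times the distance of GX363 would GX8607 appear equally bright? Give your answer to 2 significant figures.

Equal flux requires L_GX8607/d_GX8607² = L_GX363/d_GX363², so d_GX8607/d_GX363 = √(L_GX8607/L_GX363)
= √(18.0) = 4.243.

4.2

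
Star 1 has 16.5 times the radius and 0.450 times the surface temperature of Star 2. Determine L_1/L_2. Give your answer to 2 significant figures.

11

From the Stefan–Boltzmann law, L ∝ R²T⁴, so
L_1/L_2 = (R_1/R_2)² (T_1/T_2)⁴ = (16.5)² × (0.450)⁴ = 272.2 × 0.04101 = 11.16.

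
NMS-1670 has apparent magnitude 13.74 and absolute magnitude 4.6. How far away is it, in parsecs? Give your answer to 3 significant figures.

m − M = 5 log₁₀(d/10 pc)
13.74 − (4.6) = 9.14 = 5 log₁₀(d/10)
d = 10 × 10^(9.14/5) = 10 × 10^1.828 = 673.0 pc.

673 pc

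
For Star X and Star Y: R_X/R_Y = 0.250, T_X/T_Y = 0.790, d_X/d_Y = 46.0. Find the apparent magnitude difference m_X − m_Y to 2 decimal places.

12.35

L_X/L_Y = (0.250)²(0.790)⁴ = 0.02434.
F_X/F_Y = (L_X/L_Y)/(d_X/d_Y)² = 0.02434/2116 = 1.150×10^-5.
m_X − m_Y = −2.5 log₁₀(1.150×10^-5) = 12.35.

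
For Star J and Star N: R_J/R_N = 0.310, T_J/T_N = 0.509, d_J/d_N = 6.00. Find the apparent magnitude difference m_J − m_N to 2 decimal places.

9.37

L_J/L_N = (0.310)²(0.509)⁴ = 0.006451.
F_J/F_N = (L_J/L_N)/(d_J/d_N)² = 0.006451/36.00 = 1.792×10^-4.
m_J − m_N = −2.5 log₁₀(1.792×10^-4) = 9.37.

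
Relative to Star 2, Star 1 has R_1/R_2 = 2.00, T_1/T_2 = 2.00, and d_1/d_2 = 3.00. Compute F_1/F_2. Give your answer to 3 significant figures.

L_1/L_2 = (R_1/R_2)²(T_1/T_2)⁴ = (2.00)² × (2.00)⁴ = 64.00.
F_1/F_2 = (L_1/L_2)/(d_1/d_2)² = 64.00 / (3.00)² = 7.111.

7.11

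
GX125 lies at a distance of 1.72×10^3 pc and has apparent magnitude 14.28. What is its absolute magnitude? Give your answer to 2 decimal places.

3.10

M = m − 5 log₁₀(d/10 pc) = 14.28 − 5 log₁₀(1.72×10^3/10)
  = 14.28 − 5 × 2.236 = 14.28 − 11.18 = 3.10.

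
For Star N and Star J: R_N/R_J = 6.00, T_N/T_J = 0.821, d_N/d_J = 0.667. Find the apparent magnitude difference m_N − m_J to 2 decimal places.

-3.91

L_N/L_J = (6.00)²(0.821)⁴ = 16.36.
F_N/F_J = (L_N/L_J)/(d_N/d_J)² = 16.36/0.4449 = 36.76.
m_N − m_J = −2.5 log₁₀(36.76) = -3.91.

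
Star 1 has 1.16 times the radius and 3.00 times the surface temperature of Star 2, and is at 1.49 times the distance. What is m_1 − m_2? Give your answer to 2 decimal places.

-4.23

L_1/L_2 = (1.16)²(3.00)⁴ = 109.0.
F_1/F_2 = (L_1/L_2)/(d_1/d_2)² = 109.0/2.220 = 49.09.
m_1 − m_2 = −2.5 log₁₀(49.09) = -4.23.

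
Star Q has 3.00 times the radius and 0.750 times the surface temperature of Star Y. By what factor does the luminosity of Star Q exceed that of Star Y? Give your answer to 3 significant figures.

2.85

From the Stefan–Boltzmann law, L ∝ R²T⁴, so
L_Q/L_Y = (R_Q/R_Y)² (T_Q/T_Y)⁴ = (3.00)² × (0.750)⁴ = 9.000 × 0.3164 = 2.848.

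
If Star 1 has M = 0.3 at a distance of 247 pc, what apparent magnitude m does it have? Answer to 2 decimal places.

m = M + 5 log₁₀(d/10 pc) = 0.3 + 5 log₁₀(247/10)
  = 0.3 + 5 × 1.393 = 0.3 + 6.96 = 7.26.

7.26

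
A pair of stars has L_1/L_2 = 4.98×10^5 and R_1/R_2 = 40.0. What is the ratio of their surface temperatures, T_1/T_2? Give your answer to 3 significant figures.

4.20

L ∝ R²T⁴ gives T ∝ (L/R²)^(1/4), so
T_1/T_2 = (4.98×10^5 / 40.0²)^(1/4) = (311.2)^(1/4) = 4.200.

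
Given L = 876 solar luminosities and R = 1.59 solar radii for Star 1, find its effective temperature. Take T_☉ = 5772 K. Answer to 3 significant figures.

T/T_☉ = (L/L_☉)^(1/4) / (R/R_☉)^(1/2)
T = 5772 × (876)^(1/4) / √(1.59) = 5772 × 5.440 / 1.261 = 2.490×10^4 K.

2.49×10^4 K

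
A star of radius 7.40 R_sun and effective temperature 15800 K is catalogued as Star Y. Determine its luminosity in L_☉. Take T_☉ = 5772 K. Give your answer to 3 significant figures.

3.07×10^3 L_☉

L/L_☉ = (R/R_☉)² (T/T_☉)⁴ = (7.40)² × (15800/5772)⁴
       = 54.76 × (2.737)⁴ = 54.76 × 56.15 = 3075.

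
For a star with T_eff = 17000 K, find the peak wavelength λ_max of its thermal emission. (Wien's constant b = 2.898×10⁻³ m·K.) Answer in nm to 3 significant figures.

170 nm

λ_max = b/T = 2.898×10⁻³ / 17000 = 1.70×10^-7 m = 170.5 nm.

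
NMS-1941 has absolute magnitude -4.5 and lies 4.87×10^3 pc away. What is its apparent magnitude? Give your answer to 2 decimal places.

8.94

m = M + 5 log₁₀(d/10 pc) = -4.5 + 5 log₁₀(4.87×10^3/10)
  = -4.5 + 5 × 2.688 = -4.5 + 13.44 = 8.94.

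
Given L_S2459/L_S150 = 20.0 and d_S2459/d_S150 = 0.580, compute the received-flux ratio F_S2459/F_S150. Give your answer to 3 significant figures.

F = L/(4πd²), so F_S2459/F_S150 = (L_S2459/L_S150) / (d_S2459/d_S150)²
= 20.0 / (0.580)² = 20.0 / 0.3364 = 59.45.

59.5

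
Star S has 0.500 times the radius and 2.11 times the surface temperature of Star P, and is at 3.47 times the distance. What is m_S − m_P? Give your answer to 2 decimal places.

0.96

L_S/L_P = (0.500)²(2.11)⁴ = 4.955.
F_S/F_P = (L_S/L_P)/(d_S/d_P)² = 4.955/12.04 = 0.4115.
m_S − m_P = −2.5 log₁₀(0.4115) = 0.96.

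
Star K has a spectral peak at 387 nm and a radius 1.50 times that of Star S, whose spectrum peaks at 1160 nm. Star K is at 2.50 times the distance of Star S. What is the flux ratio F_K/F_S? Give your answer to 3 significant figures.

29.1

Wien's law: T_K/T_S = λ_S/λ_K = 1160/387 = 2.997.
L_K/L_S = (R_K/R_S)²(T_K/T_S)⁴ = (1.50)²(2.997)⁴ = 181.6.
F_K/F_S = (L_K/L_S)/(d_K/d_S)² = 181.6/(2.50)² = 29.06.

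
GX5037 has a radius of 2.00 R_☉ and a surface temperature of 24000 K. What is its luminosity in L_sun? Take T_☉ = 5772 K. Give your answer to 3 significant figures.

1.20×10^3 L_sun

L/L_☉ = (R/R_☉)² (T/T_☉)⁴ = (2.00)² × (24000/5772)⁴
       = 4.000 × (4.158)⁴ = 4.000 × 298.9 = 1196.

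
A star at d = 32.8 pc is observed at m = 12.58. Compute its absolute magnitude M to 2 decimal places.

10.00

M = m − 5 log₁₀(d/10 pc) = 12.58 − 5 log₁₀(32.8/10)
  = 12.58 − 5 × 0.516 = 12.58 − 2.58 = 10.00.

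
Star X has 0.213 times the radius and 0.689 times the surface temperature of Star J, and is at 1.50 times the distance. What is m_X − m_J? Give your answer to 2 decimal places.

5.86

L_X/L_J = (0.213)²(0.689)⁴ = 0.01022.
F_X/F_J = (L_X/L_J)/(d_X/d_J)² = 0.01022/2.250 = 0.004544.
m_X − m_J = −2.5 log₁₀(0.004544) = 5.86.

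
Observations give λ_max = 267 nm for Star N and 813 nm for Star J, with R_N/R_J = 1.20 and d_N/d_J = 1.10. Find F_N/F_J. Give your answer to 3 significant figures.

Wien's law: T_N/T_J = λ_J/λ_N = 813/267 = 3.045.
L_N/L_J = (R_N/R_J)²(T_N/T_J)⁴ = (1.20)²(3.045)⁴ = 123.8.
F_N/F_J = (L_N/L_J)/(d_N/d_J)² = 123.8/(1.10)² = 102.3.

102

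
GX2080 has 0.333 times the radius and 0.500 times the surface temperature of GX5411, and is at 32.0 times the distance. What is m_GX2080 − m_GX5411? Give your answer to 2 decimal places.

12.92

L_GX2080/L_GX5411 = (0.333)²(0.500)⁴ = 0.006931.
F_GX2080/F_GX5411 = (L_GX2080/L_GX5411)/(d_GX2080/d_GX5411)² = 0.006931/1024 = 6.768×10^-6.
m_GX2080 − m_GX5411 = −2.5 log₁₀(6.768×10^-6) = 12.92.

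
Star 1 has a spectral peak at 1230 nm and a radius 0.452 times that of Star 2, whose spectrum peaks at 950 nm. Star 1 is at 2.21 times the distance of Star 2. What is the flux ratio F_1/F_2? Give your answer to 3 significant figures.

Wien's law: T_1/T_2 = λ_2/λ_1 = 950/1230 = 0.7724.
L_1/L_2 = (R_1/R_2)²(T_1/T_2)⁴ = (0.452)²(0.7724)⁴ = 0.07270.
F_1/F_2 = (L_1/L_2)/(d_1/d_2)² = 0.07270/(2.21)² = 0.01489.

0.0149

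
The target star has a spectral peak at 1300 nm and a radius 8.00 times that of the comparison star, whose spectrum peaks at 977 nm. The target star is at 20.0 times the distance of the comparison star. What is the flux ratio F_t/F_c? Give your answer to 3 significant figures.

0.0510

Wien's law: T_t/T_c = λ_c/λ_t = 977/1300 = 0.7515.
L_t/L_c = (R_t/R_c)²(T_t/T_c)⁴ = (8.00)²(0.7515)⁴ = 20.42.
F_t/F_c = (L_t/L_c)/(d_t/d_c)² = 20.42/(20.0)² = 0.05104.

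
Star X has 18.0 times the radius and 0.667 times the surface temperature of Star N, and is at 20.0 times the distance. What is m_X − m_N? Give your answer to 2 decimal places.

L_X/L_N = (18.0)²(0.667)⁴ = 64.13.
F_X/F_N = (L_X/L_N)/(d_X/d_N)² = 64.13/400.0 = 0.1603.
m_X − m_N = −2.5 log₁₀(0.1603) = 1.99.

1.99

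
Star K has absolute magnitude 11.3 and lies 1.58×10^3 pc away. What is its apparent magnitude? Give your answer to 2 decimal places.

22.29

m = M + 5 log₁₀(d/10 pc) = 11.3 + 5 log₁₀(1.58×10^3/10)
  = 11.3 + 5 × 2.199 = 11.3 + 10.99 = 22.29.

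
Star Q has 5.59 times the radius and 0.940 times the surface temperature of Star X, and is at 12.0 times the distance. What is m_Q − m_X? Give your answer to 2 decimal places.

L_Q/L_X = (5.59)²(0.940)⁴ = 24.40.
F_Q/F_X = (L_Q/L_X)/(d_Q/d_X)² = 24.40/144.0 = 0.1694.
m_Q − m_X = −2.5 log₁₀(0.1694) = 1.93.

1.93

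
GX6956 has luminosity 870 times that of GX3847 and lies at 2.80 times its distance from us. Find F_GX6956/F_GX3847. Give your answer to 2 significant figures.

1.1×10^2

F = L/(4πd²), so F_GX6956/F_GX3847 = (L_GX6956/L_GX3847) / (d_GX6956/d_GX3847)²
= 870 / (2.80)² = 870 / 7.840 = 111.0.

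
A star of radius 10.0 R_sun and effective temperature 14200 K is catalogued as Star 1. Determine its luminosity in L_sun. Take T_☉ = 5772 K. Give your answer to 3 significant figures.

3.66×10^3 L_sun

L/L_☉ = (R/R_☉)² (T/T_☉)⁴ = (10.0)² × (14200/5772)⁴
       = 100.0 × (2.460)⁴ = 100.0 × 36.63 = 3663.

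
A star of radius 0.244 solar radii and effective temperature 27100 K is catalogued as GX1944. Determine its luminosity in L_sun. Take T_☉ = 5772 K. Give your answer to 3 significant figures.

28.9 L_sun

L/L_☉ = (R/R_☉)² (T/T_☉)⁴ = (0.244)² × (27100/5772)⁴
       = 0.05954 × (4.695)⁴ = 0.05954 × 485.9 = 28.93.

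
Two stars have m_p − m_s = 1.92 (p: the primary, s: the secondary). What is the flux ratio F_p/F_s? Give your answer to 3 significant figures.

F_p/F_s = 10^(−(m_p − m_s)/2.5) = 10^(-1.92/2.5) = 10^-0.768 = 0.1706.

0.171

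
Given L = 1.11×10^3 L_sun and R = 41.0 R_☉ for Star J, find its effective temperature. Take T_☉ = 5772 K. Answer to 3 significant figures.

5.20×10^3 K

T/T_☉ = (L/L_☉)^(1/4) / (R/R_☉)^(1/2)
T = 5772 × (1.11×10^3)^(1/4) / √(41.0) = 5772 × 5.772 / 6.403 = 5203 K.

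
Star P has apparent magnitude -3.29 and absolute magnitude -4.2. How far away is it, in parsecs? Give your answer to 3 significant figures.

15.2 pc

m − M = 5 log₁₀(d/10 pc)
-3.29 − (-4.2) = 0.91 = 5 log₁₀(d/10)
d = 10 × 10^(0.91/5) = 10 × 10^0.182 = 15.21 pc.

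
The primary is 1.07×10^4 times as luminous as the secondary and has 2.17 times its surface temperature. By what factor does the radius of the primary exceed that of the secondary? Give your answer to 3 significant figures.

22.0

L ∝ R²T⁴ gives R ∝ √L / T², so
R_p/R_s = √(1.07×10^4) / (2.17)² = 103.4 / 4.709 = 21.97.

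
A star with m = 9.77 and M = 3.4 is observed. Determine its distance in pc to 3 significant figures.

m − M = 5 log₁₀(d/10 pc)
9.77 − (3.4) = 6.37 = 5 log₁₀(d/10)
d = 10 × 10^(6.37/5) = 10 × 10^1.274 = 187.9 pc.

188 pc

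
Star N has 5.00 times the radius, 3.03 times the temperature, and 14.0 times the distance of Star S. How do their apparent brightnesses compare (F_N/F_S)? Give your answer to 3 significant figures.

10.8

L_N/L_S = (R_N/R_S)²(T_N/T_S)⁴ = (5.00)² × (3.03)⁴ = 2107.
F_N/F_S = (L_N/L_S)/(d_N/d_S)² = 2107 / (14.0)² = 10.75.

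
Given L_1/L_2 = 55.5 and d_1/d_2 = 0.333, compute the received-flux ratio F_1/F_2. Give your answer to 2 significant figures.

5.0×10^2

F = L/(4πd²), so F_1/F_2 = (L_1/L_2) / (d_1/d_2)²
= 55.5 / (0.333)² = 55.5 / 0.1109 = 500.5.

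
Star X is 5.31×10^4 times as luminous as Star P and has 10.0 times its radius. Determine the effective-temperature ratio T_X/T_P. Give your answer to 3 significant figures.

L ∝ R²T⁴ gives T ∝ (L/R²)^(1/4), so
T_X/T_P = (5.31×10^4 / 10.0²)^(1/4) = (531.0)^(1/4) = 4.800.

4.80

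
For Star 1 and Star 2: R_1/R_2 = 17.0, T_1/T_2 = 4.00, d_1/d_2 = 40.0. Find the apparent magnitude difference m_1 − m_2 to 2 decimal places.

L_1/L_2 = (17.0)²(4.00)⁴ = 7.398×10^4.
F_1/F_2 = (L_1/L_2)/(d_1/d_2)² = 7.398×10^4/1600 = 46.24.
m_1 − m_2 = −2.5 log₁₀(46.24) = -4.16.

-4.16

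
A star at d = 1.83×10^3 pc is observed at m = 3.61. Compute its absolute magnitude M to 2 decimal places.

-7.70

M = m − 5 log₁₀(d/10 pc) = 3.61 − 5 log₁₀(1.83×10^3/10)
  = 3.61 − 5 × 2.262 = 3.61 − 11.31 = -7.70.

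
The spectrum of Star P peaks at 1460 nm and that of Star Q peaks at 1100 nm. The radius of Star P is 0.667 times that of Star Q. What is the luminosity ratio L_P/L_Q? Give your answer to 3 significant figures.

0.143

Wien's law gives T ∝ 1/λ_max, so T_P/T_Q = λ_Q/λ_P = 1100/1460 = 0.7534.
Then L ∝ R²T⁴ gives L_P/L_Q = (0.667)² × (0.7534)⁴ = 0.4449 × 0.3222 = 0.1434.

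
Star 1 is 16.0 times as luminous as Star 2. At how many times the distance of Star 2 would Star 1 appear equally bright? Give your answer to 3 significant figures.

4.00

Equal flux requires L_1/d_1² = L_2/d_2², so d_1/d_2 = √(L_1/L_2)
= √(16.0) = 4.000.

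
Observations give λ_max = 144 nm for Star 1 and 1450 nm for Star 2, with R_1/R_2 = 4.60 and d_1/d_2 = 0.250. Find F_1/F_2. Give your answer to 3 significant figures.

3.48×10^6

Wien's law: T_1/T_2 = λ_2/λ_1 = 1450/144 = 10.07.
L_1/L_2 = (R_1/R_2)²(T_1/T_2)⁴ = (4.60)²(10.07)⁴ = 2.175×10^5.
F_1/F_2 = (L_1/L_2)/(d_1/d_2)² = 2.175×10^5/(0.250)² = 3.481×10^6.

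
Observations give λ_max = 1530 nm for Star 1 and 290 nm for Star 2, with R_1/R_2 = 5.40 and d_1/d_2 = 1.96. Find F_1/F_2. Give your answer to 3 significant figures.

0.00980

Wien's law: T_1/T_2 = λ_2/λ_1 = 290/1530 = 0.1895.
L_1/L_2 = (R_1/R_2)²(T_1/T_2)⁴ = (5.40)²(0.1895)⁴ = 0.03764.
F_1/F_2 = (L_1/L_2)/(d_1/d_2)² = 0.03764/(1.96)² = 0.009797.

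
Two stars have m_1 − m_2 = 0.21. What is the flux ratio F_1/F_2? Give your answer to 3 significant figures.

0.824

F_1/F_2 = 10^(−(m_1 − m_2)/2.5) = 10^(-0.21/2.5) = 10^-0.084 = 0.8241.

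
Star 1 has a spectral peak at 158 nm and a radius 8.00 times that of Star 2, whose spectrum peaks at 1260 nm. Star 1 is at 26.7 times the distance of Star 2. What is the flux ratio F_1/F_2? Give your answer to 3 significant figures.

363

Wien's law: T_1/T_2 = λ_2/λ_1 = 1260/158 = 7.975.
L_1/L_2 = (R_1/R_2)²(T_1/T_2)⁴ = (8.00)²(7.975)⁴ = 2.588×10^5.
F_1/F_2 = (L_1/L_2)/(d_1/d_2)² = 2.588×10^5/(26.7)² = 363.1.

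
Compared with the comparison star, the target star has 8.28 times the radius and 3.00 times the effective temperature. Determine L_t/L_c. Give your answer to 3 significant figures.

5.55×10^3

From the Stefan–Boltzmann law, L ∝ R²T⁴, so
L_t/L_c = (R_t/R_c)² (T_t/T_c)⁴ = (8.28)² × (3.00)⁴ = 68.56 × 81.00 = 5553.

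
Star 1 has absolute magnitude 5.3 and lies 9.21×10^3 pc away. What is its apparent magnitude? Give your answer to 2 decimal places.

m = M + 5 log₁₀(d/10 pc) = 5.3 + 5 log₁₀(9.21×10^3/10)
  = 5.3 + 5 × 2.964 = 5.3 + 14.82 = 20.12.

20.12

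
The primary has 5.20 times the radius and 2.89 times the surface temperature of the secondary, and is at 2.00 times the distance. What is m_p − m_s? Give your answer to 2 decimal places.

-6.68

L_p/L_s = (5.20)²(2.89)⁴ = 1886.
F_p/F_s = (L_p/L_s)/(d_p/d_s)² = 1886/4.000 = 471.6.
m_p − m_s = −2.5 log₁₀(471.6) = -6.68.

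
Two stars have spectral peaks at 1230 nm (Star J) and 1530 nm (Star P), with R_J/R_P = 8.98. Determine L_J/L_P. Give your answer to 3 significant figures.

193

Wien's law gives T ∝ 1/λ_max, so T_J/T_P = λ_P/λ_J = 1530/1230 = 1.244.
Then L ∝ R²T⁴ gives L_J/L_P = (8.98)² × (1.244)⁴ = 80.64 × 2.394 = 193.1.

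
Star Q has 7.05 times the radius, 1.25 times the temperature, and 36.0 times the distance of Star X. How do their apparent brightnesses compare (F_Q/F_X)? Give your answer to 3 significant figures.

0.0936

L_Q/L_X = (R_Q/R_X)²(T_Q/T_X)⁴ = (7.05)² × (1.25)⁴ = 121.3.
F_Q/F_X = (L_Q/L_X)/(d_Q/d_X)² = 121.3 / (36.0)² = 0.09363.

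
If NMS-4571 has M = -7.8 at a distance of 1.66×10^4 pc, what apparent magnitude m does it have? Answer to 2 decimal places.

8.30

m = M + 5 log₁₀(d/10 pc) = -7.8 + 5 log₁₀(1.66×10^4/10)
  = -7.8 + 5 × 3.220 = -7.8 + 16.10 = 8.30.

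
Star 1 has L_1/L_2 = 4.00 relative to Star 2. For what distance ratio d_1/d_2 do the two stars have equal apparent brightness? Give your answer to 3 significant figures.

Equal flux requires L_1/d_1² = L_2/d_2², so d_1/d_2 = √(L_1/L_2)
= √(4.00) = 2.000.

2.00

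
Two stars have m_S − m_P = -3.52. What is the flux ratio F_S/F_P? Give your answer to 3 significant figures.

F_S/F_P = 10^(−(m_S − m_P)/2.5) = 10^(3.52/2.5) = 10^1.408 = 25.59.

25.6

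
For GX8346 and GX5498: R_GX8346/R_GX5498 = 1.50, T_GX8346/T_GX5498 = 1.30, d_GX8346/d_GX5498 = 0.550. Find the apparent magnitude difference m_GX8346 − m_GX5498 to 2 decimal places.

L_GX8346/L_GX5498 = (1.50)²(1.30)⁴ = 6.426.
F_GX8346/F_GX5498 = (L_GX8346/L_GX5498)/(d_GX8346/d_GX5498)² = 6.426/0.3025 = 21.24.
m_GX8346 − m_GX5498 = −2.5 log₁₀(21.24) = -3.32.

-3.32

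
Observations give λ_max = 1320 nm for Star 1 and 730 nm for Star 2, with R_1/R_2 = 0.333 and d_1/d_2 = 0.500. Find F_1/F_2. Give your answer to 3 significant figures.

Wien's law: T_1/T_2 = λ_2/λ_1 = 730/1320 = 0.5530.
L_1/L_2 = (R_1/R_2)²(T_1/T_2)⁴ = (0.333)²(0.5530)⁴ = 0.01037.
F_1/F_2 = (L_1/L_2)/(d_1/d_2)² = 0.01037/(0.500)² = 0.04149.

0.0415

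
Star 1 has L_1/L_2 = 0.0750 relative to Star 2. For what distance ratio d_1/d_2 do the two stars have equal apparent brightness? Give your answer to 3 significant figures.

0.274

Equal flux requires L_1/d_1² = L_2/d_2², so d_1/d_2 = √(L_1/L_2)
= √(0.0750) = 0.2739.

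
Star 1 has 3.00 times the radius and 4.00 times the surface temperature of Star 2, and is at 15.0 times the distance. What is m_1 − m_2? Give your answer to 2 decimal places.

-2.53

L_1/L_2 = (3.00)²(4.00)⁴ = 2304.
F_1/F_2 = (L_1/L_2)/(d_1/d_2)² = 2304/225.0 = 10.24.
m_1 − m_2 = −2.5 log₁₀(10.24) = -2.53.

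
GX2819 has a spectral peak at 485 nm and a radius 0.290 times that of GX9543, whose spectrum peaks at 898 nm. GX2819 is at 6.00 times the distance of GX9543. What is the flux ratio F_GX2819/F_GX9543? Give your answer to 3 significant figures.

0.0275

Wien's law: T_GX2819/T_GX9543 = λ_GX9543/λ_GX2819 = 898/485 = 1.852.
L_GX2819/L_GX9543 = (R_GX2819/R_GX9543)²(T_GX2819/T_GX9543)⁴ = (0.290)²(1.852)⁴ = 0.9884.
F_GX2819/F_GX9543 = (L_GX2819/L_GX9543)/(d_GX2819/d_GX9543)² = 0.9884/(6.00)² = 0.02746.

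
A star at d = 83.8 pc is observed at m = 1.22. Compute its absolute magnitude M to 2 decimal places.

-3.40

M = m − 5 log₁₀(d/10 pc) = 1.22 − 5 log₁₀(83.8/10)
  = 1.22 − 5 × 0.923 = 1.22 − 4.62 = -3.40.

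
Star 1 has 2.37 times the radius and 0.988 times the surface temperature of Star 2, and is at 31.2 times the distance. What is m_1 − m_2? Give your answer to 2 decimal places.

5.65

L_1/L_2 = (2.37)²(0.988)⁴ = 5.352.
F_1/F_2 = (L_1/L_2)/(d_1/d_2)² = 5.352/973.4 = 0.005498.
m_1 − m_2 = −2.5 log₁₀(0.005498) = 5.65.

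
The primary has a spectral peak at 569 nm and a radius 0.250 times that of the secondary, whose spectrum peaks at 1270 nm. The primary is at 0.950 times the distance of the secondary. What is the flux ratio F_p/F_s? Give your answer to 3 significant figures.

1.72

Wien's law: T_p/T_s = λ_s/λ_p = 1270/569 = 2.232.
L_p/L_s = (R_p/R_s)²(T_p/T_s)⁴ = (0.250)²(2.232)⁴ = 1.551.
F_p/F_s = (L_p/L_s)/(d_p/d_s)² = 1.551/(0.950)² = 1.719.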